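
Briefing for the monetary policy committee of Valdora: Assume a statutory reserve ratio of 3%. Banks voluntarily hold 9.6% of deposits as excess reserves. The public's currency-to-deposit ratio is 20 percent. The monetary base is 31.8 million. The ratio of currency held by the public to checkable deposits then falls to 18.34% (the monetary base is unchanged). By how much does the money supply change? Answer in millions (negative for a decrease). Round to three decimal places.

Initially m₁ = (1 + 0.2) / (0.03 + 0.096 + 0.2) ≈ 3.680982, so M₁ = 3.680982 × 31.8 ≈ 117.0552 million.
After the change m₂ = (1 + 0.1834) / (0.03 + 0.096 + 0.1834) ≈ 3.824822, so M₂ = 3.824822 × 31.8 ≈ 121.6293 million.
ΔM = M₂ − M₁ = 121.6293 − 117.0552 = 4.5741 million.

4.574 million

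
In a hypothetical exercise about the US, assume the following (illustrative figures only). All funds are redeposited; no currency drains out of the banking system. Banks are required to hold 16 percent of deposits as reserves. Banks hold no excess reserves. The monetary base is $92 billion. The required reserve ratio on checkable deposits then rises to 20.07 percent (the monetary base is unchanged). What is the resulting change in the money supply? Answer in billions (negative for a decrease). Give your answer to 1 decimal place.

-116.6 billion

Initially m₁ = 1 / (0.16) = 6.25, so M₁ = 6.25 × 92 = 575 billion.
After the change m₂ = 1 / (0.2007) ≈ 4.9826, so M₂ = 4.9826 × 92 = 458.3992 billion.
ΔM = M₂ − M₁ = 458.3992 − 575 = -116.6008 billion.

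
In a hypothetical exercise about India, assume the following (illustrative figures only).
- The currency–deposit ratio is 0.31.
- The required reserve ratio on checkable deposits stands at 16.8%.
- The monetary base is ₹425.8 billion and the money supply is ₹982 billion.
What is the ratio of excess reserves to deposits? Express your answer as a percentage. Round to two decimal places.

9.00%

Using m = M/MB = 982/425.8 ≈ 2.306247. Since m = (1 + c)/(c + rr + e), the denominator satisfies c + rr + e = (1 + c)/m = (1 + 0.31) / 2.306247 ≈ 0.568022.
With c = 0.31 and rr = 0.168, the ratio of excess reserves to deposits is 0.568022 − 0.31 − 0.168 = 0.090022.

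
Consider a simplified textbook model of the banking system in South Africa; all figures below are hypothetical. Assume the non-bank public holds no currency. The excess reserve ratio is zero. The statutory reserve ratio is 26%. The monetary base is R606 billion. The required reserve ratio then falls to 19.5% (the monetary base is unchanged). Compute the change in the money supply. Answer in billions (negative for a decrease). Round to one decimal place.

R776.9 billion

Initially m₁ = 1 / (0.26) ≈ 3.84615, so M₁ = 3.84615 × 606 = 2330.7669 billion.
After the change m₂ = 1 / (0.195) ≈ 5.12821, so M₂ = 5.12821 × 606 ≈ 3107.6953 billion.
ΔM = M₂ − M₁ = 3107.6953 − 2330.7669 = 776.9284 billion.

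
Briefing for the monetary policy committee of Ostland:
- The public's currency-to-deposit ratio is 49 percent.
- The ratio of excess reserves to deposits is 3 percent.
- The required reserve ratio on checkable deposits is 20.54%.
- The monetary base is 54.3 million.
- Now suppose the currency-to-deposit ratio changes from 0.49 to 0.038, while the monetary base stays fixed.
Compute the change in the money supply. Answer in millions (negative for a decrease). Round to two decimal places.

Initially m₁ = (1 + 0.49) / (0.2054 + 0.03 + 0.49) ≈ 2.05404, so M₁ = 2.05404 × 54.3 ≈ 111.5344 million.
After the change m₂ = (1 + 0.038) / (0.2054 + 0.03 + 0.038) ≈ 3.79663, so M₂ = 3.79663 × 54.3 ≈ 206.157 million.
ΔM = M₂ − M₁ = 206.157 − 111.5344 = 94.6226 million.

94.62 million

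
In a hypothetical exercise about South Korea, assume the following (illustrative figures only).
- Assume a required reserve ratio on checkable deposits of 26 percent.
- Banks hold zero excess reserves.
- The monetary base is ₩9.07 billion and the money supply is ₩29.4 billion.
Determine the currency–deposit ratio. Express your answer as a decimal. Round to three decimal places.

0.070

Using m = M/MB = 29.4/9.07 ≈ 3.241455. From m = (1 + c)/(c + rr + e), rearranging gives 1 + c = m·(c + rr + e), so c·(1 − m) = m·(rr + e) − 1.
Hence c = [m·(rr + e) − 1]/(1 − m) = [3.241455 × (0.26 + 0) − 1] / (1 − 3.241455) ≈ 0.070143.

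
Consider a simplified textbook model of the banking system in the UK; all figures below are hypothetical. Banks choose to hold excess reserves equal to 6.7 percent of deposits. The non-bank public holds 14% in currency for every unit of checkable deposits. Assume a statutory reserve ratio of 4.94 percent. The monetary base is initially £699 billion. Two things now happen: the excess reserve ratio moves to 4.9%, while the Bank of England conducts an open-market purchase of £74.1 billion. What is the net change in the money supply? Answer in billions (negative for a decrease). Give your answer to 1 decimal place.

Before: m₁ = (1 + 0.14) / (0.0494 + 0.067 + 0.14) ≈ 4.44618, MB₁ = 699, so M₁ = 4.44618 × 699 ≈ 3107.8798 billion.
After: m₂ = (1 + 0.14) / (0.0494 + 0.049 + 0.14) ≈ 4.78188, MB₂ = 699 + 74.1 = 773.1, so M₂ = 4.78188 × 773.1 ≈ 3696.8714 billion.
ΔM = M₂ − M₁ = 3696.8714 − 3107.8798 = 588.9916 billion.

£589.0 billion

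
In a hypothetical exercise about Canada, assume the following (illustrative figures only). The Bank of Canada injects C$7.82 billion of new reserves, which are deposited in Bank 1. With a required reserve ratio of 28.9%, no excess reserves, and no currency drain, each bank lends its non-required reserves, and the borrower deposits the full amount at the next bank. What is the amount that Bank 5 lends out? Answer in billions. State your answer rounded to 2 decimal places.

C$1.42 billion

Each bank lends a fraction (1 − rr) = 0.7110 of the deposit it receives, so Bank 5 receives 7.82·0.7110^4 and lends 7.82·0.7110^5 ≈ 1.4209 billion.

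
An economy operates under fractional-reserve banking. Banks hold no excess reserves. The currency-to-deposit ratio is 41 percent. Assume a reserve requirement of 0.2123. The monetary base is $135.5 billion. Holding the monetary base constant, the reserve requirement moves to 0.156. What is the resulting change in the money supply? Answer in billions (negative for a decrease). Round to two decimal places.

$30.54 billion

Initially m₁ = (1 + 0.41) / (0.2123 + 0.41) ≈ 2.265788, so M₁ = 2.265788 × 135.5 ≈ 307.0143 billion.
After the change m₂ = (1 + 0.41) / (0.156 + 0.41) ≈ 2.491166, so M₂ = 2.491166 × 135.5 ≈ 337.553 billion.
ΔM = M₂ − M₁ = 337.553 − 307.0143 = 30.5387 billion.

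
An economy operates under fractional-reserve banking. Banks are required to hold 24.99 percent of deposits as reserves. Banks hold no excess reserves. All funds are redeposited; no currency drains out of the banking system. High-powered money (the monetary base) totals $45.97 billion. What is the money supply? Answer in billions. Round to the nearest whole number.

With no currency drain or excess reserves, the money multiplier is m = 1/rr = 1/0.2499 ≈ 4.0016.
Money supply M = m × MB = 4.0016 × 45.97 ≈ 183.9536 billion.

$184 billion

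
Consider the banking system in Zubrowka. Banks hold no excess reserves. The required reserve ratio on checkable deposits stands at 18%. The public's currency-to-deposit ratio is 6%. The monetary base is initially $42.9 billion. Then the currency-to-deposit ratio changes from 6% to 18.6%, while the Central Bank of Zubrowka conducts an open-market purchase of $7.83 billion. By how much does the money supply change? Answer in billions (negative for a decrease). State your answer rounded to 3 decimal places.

Before: m₁ = (1 + 0.06) / (0.18 + 0.06) ≈ 4.416667, MB₁ = 42.9, so M₁ = 4.416667 × 42.9 ≈ 189.475 billion.
After: m₂ = (1 + 0.186) / (0.18 + 0.186) ≈ 3.240437, MB₂ = 42.9 + 7.83 = 50.73, so M₂ = 3.240437 × 50.73 ≈ 164.3874 billion.
ΔM = M₂ − M₁ = 164.3874 − 189.475 = -25.0876 billion.

-25.088 billion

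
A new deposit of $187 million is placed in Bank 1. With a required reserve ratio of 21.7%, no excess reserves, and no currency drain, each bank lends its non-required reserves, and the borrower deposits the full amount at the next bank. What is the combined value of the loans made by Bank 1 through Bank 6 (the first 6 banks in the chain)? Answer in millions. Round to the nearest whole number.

Bank i lends (1 − rr)^i of the original deposit: Bank 1 lends 187·0.7830 = 146.4210, Bank 2 lends 187·0.7830² ≈ 114.6476, and so on.
Summing a geometric series: total = 187·[0.7830·(1 − 0.7830^6) / (1 − 0.7830)] ≈ 519.2569 million.

$519 million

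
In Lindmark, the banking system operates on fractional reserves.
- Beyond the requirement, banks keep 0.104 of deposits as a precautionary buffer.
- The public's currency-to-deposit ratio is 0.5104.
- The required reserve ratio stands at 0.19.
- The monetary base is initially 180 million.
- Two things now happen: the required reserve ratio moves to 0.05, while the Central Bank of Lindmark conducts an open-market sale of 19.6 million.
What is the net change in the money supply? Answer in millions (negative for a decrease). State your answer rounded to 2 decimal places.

Before: m₁ = (1 + 0.5104) / (0.19 + 0.104 + 0.5104) ≈ 1.877673, MB₁ = 180, so M₁ = 1.877673 × 180 ≈ 337.9811 million.
After: m₂ = (1 + 0.5104) / (0.05 + 0.104 + 0.5104) ≈ 2.273329, MB₂ = 180 − 19.6 = 160.4, so M₂ = 2.273329 × 160.4 ≈ 364.642 million.
ΔM = M₂ − M₁ = 364.642 − 337.9811 = 26.6609 million.

26.66 million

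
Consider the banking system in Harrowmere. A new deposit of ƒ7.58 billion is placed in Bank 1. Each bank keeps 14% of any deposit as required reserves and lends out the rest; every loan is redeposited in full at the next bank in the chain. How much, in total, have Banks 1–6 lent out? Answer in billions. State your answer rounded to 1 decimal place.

ƒ27.7 billion

Bank i lends (1 − rr)^i of the original deposit: Bank 1 lends 7.58·0.8600 = 6.5188, Bank 2 lends 7.58·0.8600² ≈ 5.6062, and so on.
Summing a geometric series: total = 7.58·[0.8600·(1 − 0.8600^6) / (1 − 0.8600)] ≈ 27.7251 billion.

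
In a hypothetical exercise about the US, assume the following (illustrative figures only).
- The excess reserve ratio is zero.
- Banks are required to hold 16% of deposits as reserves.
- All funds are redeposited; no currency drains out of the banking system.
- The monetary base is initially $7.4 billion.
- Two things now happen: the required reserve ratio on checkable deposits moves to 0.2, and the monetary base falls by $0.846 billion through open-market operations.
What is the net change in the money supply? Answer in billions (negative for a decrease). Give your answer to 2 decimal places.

Before: m₁ = 1 / (0.16) = 6.25, MB₁ = 7.4, so M₁ = 6.25 × 7.4 = 46.25 billion.
After: m₂ = 1 / (0.2) = 5, MB₂ = 7.4 − 0.846 = 6.554, so M₂ = 5 × 6.554 = 32.77 billion.
ΔM = M₂ − M₁ = 32.77 − 46.25 = -13.48 billion.

-13.48 billion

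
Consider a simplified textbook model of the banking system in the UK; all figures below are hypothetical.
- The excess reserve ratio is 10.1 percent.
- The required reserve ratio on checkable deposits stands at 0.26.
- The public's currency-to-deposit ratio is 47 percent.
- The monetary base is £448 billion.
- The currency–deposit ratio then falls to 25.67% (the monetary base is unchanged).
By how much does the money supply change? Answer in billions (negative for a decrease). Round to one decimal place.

£119.0 billion

Initially m₁ = (1 + 0.47) / (0.26 + 0.101 + 0.47) ≈ 1.76895, so M₁ = 1.76895 × 448 = 792.4896 billion.
After the change m₂ = (1 + 0.2567) / (0.26 + 0.101 + 0.2567) ≈ 2.03448, so M₂ = 2.03448 × 448 ≈ 911.447 billion.
ΔM = M₂ − M₁ = 911.447 − 792.4896 = 118.9574 billion.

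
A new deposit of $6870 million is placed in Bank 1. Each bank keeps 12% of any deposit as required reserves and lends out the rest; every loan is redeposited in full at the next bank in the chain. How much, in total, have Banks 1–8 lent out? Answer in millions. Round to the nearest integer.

$32262 million

Bank i lends (1 − rr)^i of the original deposit: Bank 1 lends 6870·0.8800 = 6045.6000, Bank 2 lends 6870·0.8800² = 5320.1280, and so on.
Summing a geometric series: total = 6870·[0.8800·(1 − 0.8800^8) / (1 − 0.8800)] ≈ 32261.6126 million.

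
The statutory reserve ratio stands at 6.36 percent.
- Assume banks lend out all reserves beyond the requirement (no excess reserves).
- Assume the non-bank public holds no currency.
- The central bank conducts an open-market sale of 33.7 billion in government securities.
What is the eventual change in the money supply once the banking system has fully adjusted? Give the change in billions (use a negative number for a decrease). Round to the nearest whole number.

The simple money multiplier is m = 1/rr = 1/0.0636 ≈ 15.7233.
An open-market sale reduces the monetary base by 33.7 billion, so ΔM = m × ΔMB = 15.7233 × (−33.7) ≈ -529.8752 billion.

-530 billion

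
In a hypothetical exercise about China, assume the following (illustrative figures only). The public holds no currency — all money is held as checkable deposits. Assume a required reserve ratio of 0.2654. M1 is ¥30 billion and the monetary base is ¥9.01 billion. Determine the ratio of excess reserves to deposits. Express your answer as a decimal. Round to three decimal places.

Using m = M/MB = 30/9.01 ≈ 3.329634. Since m = (1 + c)/(c + rr + e), the denominator satisfies c + rr + e = (1 + c)/m = (1 + 0) / 3.329634 ≈ 0.300333.
With c = 0 and rr = 0.2654, the ratio of excess reserves to deposits is 0.300333 − 0 − 0.2654 = 0.034933.

0.035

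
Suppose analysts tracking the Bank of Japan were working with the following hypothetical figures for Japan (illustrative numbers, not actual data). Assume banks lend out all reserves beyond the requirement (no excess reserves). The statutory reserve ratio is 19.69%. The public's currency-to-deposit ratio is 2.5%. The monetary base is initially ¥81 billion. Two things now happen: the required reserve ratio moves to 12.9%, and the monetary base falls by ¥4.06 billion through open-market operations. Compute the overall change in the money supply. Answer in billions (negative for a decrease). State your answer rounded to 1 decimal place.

¥137.9 billion

Before: m₁ = (1 + 0.025) / (0.1969 + 0.025) ≈ 4.6192, MB₁ = 81, so M₁ = 4.6192 × 81 = 374.1552 billion.
After: m₂ = (1 + 0.025) / (0.129 + 0.025) ≈ 6.6558, MB₂ = 81 − 4.06 = 76.94, so M₂ = 6.6558 × 76.94 ≈ 512.0973 billion.
ΔM = M₂ − M₁ = 512.0973 − 374.1552 = 137.9421 billion.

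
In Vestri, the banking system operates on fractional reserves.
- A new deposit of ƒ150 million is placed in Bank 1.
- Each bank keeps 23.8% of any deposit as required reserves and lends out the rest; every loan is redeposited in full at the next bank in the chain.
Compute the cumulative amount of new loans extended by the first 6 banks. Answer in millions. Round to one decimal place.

Bank i lends (1 − rr)^i of the original deposit: Bank 1 lends 150·0.7620 = 114.3000, Bank 2 lends 150·0.7620² = 87.0966, and so on.
Summing a geometric series: total = 150·[0.7620·(1 − 0.7620^6) / (1 − 0.7620)] ≈ 386.2367 million.

ƒ386.2 million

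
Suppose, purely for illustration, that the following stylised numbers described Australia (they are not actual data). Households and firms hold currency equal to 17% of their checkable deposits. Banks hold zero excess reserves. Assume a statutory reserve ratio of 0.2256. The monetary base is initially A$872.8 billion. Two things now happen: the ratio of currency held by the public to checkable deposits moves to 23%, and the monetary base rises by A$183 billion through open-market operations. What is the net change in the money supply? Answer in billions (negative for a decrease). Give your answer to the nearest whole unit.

A$269 billion

Before: m₁ = (1 + 0.17) / (0.2256 + 0.17) ≈ 2.95753, MB₁ = 872.8, so M₁ = 2.95753 × 872.8 ≈ 2581.3322 billion.
After: m₂ = (1 + 0.23) / (0.2256 + 0.23) ≈ 2.69974, MB₂ = 872.8 + 183 = 1055.8, so M₂ = 2.69974 × 1055.8 ≈ 2850.3855 billion.
ΔM = M₂ − M₁ = 2850.3855 − 2581.3322 = 269.0533 billion.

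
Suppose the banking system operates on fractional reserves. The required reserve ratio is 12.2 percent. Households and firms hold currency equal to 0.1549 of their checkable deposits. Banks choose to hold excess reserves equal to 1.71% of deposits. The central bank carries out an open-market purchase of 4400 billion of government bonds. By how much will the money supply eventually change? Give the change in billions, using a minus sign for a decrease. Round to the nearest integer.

The money multiplier is m = (1 + c) / (rr + e + c) = (1 + 0.1549) / (0.122 + 0.0171 + 0.1549) ≈ 3.92823.
The purchase adds 4400 billion of base, so ΔM = m × ΔMB = 3.92823 × (+4400) = 17284.212 billion.

17284 billion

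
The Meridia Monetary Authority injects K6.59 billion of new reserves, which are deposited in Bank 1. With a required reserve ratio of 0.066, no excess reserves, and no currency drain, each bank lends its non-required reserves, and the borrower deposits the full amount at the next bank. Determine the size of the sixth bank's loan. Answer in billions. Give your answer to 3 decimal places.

Each bank lends a fraction (1 − rr) = 0.9340 of the deposit it receives, so Bank 6 receives 6.59·0.9340^5 and lends 6.59·0.9340^6 ≈ 4.3749 billion.

K4.375 billion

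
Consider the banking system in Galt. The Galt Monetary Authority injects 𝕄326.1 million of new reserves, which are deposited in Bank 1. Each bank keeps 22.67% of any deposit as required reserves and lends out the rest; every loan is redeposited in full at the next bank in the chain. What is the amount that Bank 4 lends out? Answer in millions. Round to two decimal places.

Each bank lends a fraction (1 − rr) = 0.7733 of the deposit it receives, so Bank 4 receives 326.1·0.7733^3 and lends 326.1·0.7733^4 ≈ 116.6119 million.

𝕄116.61 million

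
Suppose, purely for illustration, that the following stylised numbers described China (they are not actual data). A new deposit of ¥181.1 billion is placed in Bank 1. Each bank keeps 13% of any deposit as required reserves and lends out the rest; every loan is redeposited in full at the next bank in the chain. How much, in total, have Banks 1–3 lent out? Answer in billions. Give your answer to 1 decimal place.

¥413.9 billion

Bank i lends (1 − rr)^i of the original deposit: Bank 1 lends 181.1·0.8700 = 157.5570, Bank 2 lends 181.1·0.8700² ≈ 137.0746, and so on.
Summing a geometric series: total = 181.1·[0.8700·(1 − 0.8700^3) / (1 − 0.8700)] ≈ 413.8865 billion.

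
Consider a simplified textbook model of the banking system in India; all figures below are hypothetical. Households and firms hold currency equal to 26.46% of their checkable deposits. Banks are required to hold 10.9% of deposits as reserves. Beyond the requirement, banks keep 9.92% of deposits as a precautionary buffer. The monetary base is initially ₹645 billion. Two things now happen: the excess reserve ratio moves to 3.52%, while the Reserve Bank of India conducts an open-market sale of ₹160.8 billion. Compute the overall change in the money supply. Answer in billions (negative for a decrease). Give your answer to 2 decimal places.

Before: m₁ = (1 + 0.2646) / (0.109 + 0.0992 + 0.2646) ≈ 2.674704, MB₁ = 645, so M₁ = 2.674704 × 645 ≈ 1725.1841 billion.
After: m₂ = (1 + 0.2646) / (0.109 + 0.0352 + 0.2646) ≈ 3.093444, MB₂ = 645 − 160.8 = 484.2, so M₂ = 3.093444 × 484.2 ≈ 1497.8456 billion.
ΔM = M₂ − M₁ = 1497.8456 − 1725.1841 = -227.3385 billion.

-227.34 billion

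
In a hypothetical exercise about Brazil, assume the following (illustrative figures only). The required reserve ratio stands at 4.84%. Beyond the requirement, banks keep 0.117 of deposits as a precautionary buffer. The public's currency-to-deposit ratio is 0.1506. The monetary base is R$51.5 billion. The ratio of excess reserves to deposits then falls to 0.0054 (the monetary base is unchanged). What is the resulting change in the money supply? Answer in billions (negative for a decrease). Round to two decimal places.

R$102.38 billion

Initially m₁ = (1 + 0.1506) / (0.0484 + 0.117 + 0.1506) ≈ 3.64114, so M₁ = 3.64114 × 51.5 ≈ 187.5187 billion.
After the change m₂ = (1 + 0.1506) / (0.0484 + 0.0054 + 0.1506) ≈ 5.62916, so M₂ = 5.62916 × 51.5 ≈ 289.9017 billion.
ΔM = M₂ − M₁ = 289.9017 − 187.5187 = 102.383 billion.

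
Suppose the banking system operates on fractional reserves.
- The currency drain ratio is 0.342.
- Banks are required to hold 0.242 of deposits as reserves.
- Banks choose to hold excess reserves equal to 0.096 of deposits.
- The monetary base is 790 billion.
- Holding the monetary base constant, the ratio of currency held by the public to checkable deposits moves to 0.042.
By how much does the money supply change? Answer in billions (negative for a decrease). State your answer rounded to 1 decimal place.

Initially m₁ = (1 + 0.342) / (0.242 + 0.096 + 0.342) ≈ 1.97353, so M₁ = 1.97353 × 790 = 1559.0887 billion.
After the change m₂ = (1 + 0.042) / (0.242 + 0.096 + 0.042) ≈ 2.74211, so M₂ = 2.74211 × 790 = 2166.2669 billion.
ΔM = M₂ − M₁ = 2166.2669 − 1559.0887 = 607.1782 billion.

607.2 billion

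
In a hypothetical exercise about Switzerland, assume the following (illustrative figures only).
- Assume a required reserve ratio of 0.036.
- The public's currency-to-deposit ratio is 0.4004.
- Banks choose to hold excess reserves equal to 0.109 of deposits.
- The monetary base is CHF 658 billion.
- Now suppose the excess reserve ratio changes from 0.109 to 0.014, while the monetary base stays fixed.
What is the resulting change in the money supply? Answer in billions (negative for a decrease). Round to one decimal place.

CHF 356.4 billion

Initially m₁ = (1 + 0.4004) / (0.036 + 0.109 + 0.4004) ≈ 2.56766, so M₁ = 2.56766 × 658 ≈ 1689.5203 billion.
After the change m₂ = (1 + 0.4004) / (0.036 + 0.014 + 0.4004) ≈ 3.10924, so M₂ = 3.10924 × 658 ≈ 2045.8799 billion.
ΔM = M₂ − M₁ = 2045.8799 − 1689.5203 = 356.3596 billion.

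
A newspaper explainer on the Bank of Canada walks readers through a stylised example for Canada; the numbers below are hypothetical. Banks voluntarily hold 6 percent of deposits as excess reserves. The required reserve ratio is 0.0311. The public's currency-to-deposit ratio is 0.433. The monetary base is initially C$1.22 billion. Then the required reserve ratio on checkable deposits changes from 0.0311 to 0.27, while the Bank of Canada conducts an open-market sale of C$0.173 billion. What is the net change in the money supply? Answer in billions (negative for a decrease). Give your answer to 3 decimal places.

Before: m₁ = (1 + 0.433) / (0.0311 + 0.06 + 0.433) ≈ 2.73421, MB₁ = 1.22, so M₁ = 2.73421 × 1.22 ≈ 3.3357 billion.
After: m₂ = (1 + 0.433) / (0.27 + 0.06 + 0.433) ≈ 1.87811, MB₂ = 1.22 − 0.173 = 1.047, so M₂ = 1.87811 × 1.047 ≈ 1.9664 billion.
ΔM = M₂ − M₁ = 1.9664 − 3.3357 = -1.3693 billion.

-1.369 billion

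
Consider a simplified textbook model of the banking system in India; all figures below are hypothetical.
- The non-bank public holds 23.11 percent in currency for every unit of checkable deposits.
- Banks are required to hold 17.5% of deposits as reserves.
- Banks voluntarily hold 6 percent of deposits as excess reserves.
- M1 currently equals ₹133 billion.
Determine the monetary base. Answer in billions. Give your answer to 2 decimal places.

The money multiplier is m = (1 + c) / (rr + e + c) = (1 + 0.2311) / (0.175 + 0.06 + 0.2311) ≈ 2.641279.
MB = M / m = 133 / 2.641279 ≈ 50.3544 billion.

₹50.35 billion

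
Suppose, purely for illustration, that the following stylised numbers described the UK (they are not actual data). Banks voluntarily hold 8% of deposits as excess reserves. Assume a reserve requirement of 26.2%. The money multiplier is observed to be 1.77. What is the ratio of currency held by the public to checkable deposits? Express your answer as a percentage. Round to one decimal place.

Using m = 1.77. From m = (1 + c)/(c + rr + e), rearranging gives 1 + c = m·(c + rr + e), so c·(1 − m) = m·(rr + e) − 1.
Hence c = [m·(rr + e) − 1]/(1 − m) = [1.77 × (0.262 + 0.08) − 1] / (1 − 1.77) ≈ 0.512545.

51.3%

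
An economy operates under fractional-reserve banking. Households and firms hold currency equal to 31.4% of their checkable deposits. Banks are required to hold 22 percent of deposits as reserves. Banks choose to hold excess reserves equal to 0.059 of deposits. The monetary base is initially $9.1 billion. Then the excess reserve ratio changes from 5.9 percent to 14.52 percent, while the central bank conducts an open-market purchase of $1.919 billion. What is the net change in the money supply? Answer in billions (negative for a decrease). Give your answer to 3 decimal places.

$1.153 billion

Before: m₁ = (1 + 0.314) / (0.22 + 0.059 + 0.314) ≈ 2.215852, MB₁ = 9.1, so M₁ = 2.215852 × 9.1 ≈ 20.1643 billion.
After: m₂ = (1 + 0.314) / (0.22 + 0.1452 + 0.314) ≈ 1.934629, MB₂ = 9.1 + 1.919 = 11.019, so M₂ = 1.934629 × 11.019 ≈ 21.3177 billion.
ΔM = M₂ − M₁ = 21.3177 − 20.1643 = 1.1534 billion.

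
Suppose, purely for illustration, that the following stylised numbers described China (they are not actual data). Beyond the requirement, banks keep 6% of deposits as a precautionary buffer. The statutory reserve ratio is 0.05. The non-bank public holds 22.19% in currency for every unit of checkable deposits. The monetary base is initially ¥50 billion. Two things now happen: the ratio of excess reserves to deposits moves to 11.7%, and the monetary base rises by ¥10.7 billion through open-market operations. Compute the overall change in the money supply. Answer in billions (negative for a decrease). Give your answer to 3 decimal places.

¥6.639 billion

Before: m₁ = (1 + 0.2219) / (0.05 + 0.06 + 0.2219) ≈ 3.681531, MB₁ = 50, so M₁ = 3.681531 × 50 ≈ 184.0765 billion.
After: m₂ = (1 + 0.2219) / (0.05 + 0.117 + 0.2219) ≈ 3.141939, MB₂ = 50 + 10.7 = 60.7, so M₂ = 3.141939 × 60.7 ≈ 190.7157 billion.
ΔM = M₂ − M₁ = 190.7157 − 184.0765 = 6.6392 billion.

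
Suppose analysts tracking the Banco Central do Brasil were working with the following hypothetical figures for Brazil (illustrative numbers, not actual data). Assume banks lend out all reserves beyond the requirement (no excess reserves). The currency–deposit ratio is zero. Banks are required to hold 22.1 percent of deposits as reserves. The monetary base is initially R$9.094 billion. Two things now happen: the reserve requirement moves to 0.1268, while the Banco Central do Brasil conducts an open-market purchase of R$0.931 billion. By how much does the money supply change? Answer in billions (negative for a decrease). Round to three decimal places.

Before: m₁ = 1 / (0.221) ≈ 4.524887, MB₁ = 9.094, so M₁ = 4.524887 × 9.094 ≈ 41.1493 billion.
After: m₂ = 1 / (0.1268) ≈ 7.886435, MB₂ = 9.094 + 0.931 = 10.025, so M₂ = 7.886435 × 10.025 ≈ 79.0615 billion.
ΔM = M₂ − M₁ = 79.0615 − 41.1493 = 37.9122 billion.

R$37.912 billion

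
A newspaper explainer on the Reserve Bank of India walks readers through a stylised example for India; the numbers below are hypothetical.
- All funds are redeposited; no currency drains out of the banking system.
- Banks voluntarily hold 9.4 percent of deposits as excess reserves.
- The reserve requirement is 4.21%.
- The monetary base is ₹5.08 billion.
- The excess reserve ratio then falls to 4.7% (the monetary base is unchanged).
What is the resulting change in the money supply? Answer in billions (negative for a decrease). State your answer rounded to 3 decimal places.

₹19.689 billion

Initially m₁ = 1 / (0.0421 + 0.094) ≈ 7.34754, so M₁ = 7.34754 × 5.08 ≈ 37.3255 billion.
After the change m₂ = 1 / (0.0421 + 0.047) ≈ 11.22334, so M₂ = 11.22334 × 5.08 ≈ 57.0146 billion.
ΔM = M₂ − M₁ = 57.0146 − 37.3255 = 19.6891 billion.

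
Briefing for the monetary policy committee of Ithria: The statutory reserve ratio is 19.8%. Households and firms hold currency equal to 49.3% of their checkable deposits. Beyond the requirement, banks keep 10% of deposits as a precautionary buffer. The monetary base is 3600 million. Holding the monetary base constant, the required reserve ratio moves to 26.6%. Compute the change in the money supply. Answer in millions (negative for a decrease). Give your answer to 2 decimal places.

-537.90 million

Initially m₁ = (1 + 0.493) / (0.198 + 0.1 + 0.493) ≈ 1.8874842, so M₁ = 1.8874842 × 3600 ≈ 6794.9431 million.
After the change m₂ = (1 + 0.493) / (0.266 + 0.1 + 0.493) ≈ 1.7380675, so M₂ = 1.7380675 × 3600 = 6257.043 million.
ΔM = M₂ − M₁ = 6257.043 − 6794.9431 = -537.9001 million.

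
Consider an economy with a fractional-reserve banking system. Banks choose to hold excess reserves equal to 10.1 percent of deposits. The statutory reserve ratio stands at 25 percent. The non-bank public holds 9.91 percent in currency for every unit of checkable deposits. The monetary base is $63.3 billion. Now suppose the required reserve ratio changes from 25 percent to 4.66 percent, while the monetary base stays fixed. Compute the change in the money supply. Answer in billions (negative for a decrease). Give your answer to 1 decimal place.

$127.4 billion

Initially m₁ = (1 + 0.0991) / (0.25 + 0.101 + 0.0991) ≈ 2.4419, so M₁ = 2.4419 × 63.3 ≈ 154.5723 billion.
After the change m₂ = (1 + 0.0991) / (0.0466 + 0.101 + 0.0991) ≈ 4.4552, so M₂ = 4.4552 × 63.3 ≈ 282.0142 billion.
ΔM = M₂ − M₁ = 282.0142 − 154.5723 = 127.4419 billion.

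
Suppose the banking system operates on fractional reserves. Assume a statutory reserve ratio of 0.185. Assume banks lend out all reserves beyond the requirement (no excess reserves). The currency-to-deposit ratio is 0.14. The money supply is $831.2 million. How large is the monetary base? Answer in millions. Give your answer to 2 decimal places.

The money multiplier is m = (1 + c) / (rr + c) = (1 + 0.14) / (0.185 + 0.14) ≈ 3.507692.
MB = M / m = 831.2 / 3.507692 ≈ 236.9649 million.

$236.96 million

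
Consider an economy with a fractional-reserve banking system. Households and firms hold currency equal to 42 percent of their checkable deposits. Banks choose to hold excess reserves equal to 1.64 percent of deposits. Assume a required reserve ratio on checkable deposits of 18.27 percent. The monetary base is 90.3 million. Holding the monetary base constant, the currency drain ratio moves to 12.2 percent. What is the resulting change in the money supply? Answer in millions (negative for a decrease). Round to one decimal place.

Initially m₁ = (1 + 0.42) / (0.1827 + 0.0164 + 0.42) ≈ 2.2937, so M₁ = 2.2937 × 90.3 ≈ 207.1211 million.
After the change m₂ = (1 + 0.122) / (0.1827 + 0.0164 + 0.122) ≈ 3.4942, so M₂ = 3.4942 × 90.3 ≈ 315.5263 million.
ΔM = M₂ − M₁ = 315.5263 − 207.1211 = 108.4052 million.

108.4 million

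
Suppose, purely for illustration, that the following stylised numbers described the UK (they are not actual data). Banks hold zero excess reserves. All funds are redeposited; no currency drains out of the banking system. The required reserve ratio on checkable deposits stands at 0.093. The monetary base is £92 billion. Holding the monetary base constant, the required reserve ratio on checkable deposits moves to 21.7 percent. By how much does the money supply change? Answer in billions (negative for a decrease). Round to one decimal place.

-565.3 billion

Initially m₁ = 1 / (0.093) ≈ 10.7527, so M₁ = 10.7527 × 92 = 989.2484 billion.
After the change m₂ = 1 / (0.217) ≈ 4.6083, so M₂ = 4.6083 × 92 = 423.9636 billion.
ΔM = M₂ − M₁ = 423.9636 − 989.2484 = -565.2848 billion.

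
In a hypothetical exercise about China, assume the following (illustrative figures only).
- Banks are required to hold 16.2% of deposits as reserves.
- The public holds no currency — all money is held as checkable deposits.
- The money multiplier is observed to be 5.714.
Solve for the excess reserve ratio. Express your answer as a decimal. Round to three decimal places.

Using m = 5.714. Since m = (1 + c)/(c + rr + e), the denominator satisfies c + rr + e = (1 + c)/m = (1 + 0) / 5.714 ≈ 0.175009.
With c = 0 and rr = 0.162, the excess reserve ratio is 0.175009 − 0 − 0.162 = 0.013009.

0.013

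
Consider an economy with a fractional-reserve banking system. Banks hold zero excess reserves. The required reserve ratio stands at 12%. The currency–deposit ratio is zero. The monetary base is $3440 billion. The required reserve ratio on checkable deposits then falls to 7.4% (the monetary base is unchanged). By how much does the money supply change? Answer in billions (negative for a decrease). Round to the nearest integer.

Initially m₁ = 1 / (0.12) ≈ 8.33333, so M₁ = 8.33333 × 3440 = 28666.6552 billion.
After the change m₂ = 1 / (0.074) ≈ 13.51351, so M₂ = 13.51351 × 3440 = 46486.4744 billion.
ΔM = M₂ − M₁ = 46486.4744 − 28666.6552 = 17819.8192 billion.

$17820 billion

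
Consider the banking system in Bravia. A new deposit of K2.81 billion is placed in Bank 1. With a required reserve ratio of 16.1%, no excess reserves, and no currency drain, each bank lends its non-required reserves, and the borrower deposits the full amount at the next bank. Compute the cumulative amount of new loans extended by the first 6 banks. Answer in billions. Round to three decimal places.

Bank i lends (1 − rr)^i of the original deposit: Bank 1 lends 2.81·0.8390 ≈ 2.3576, Bank 2 lends 2.81·0.8390² ≈ 1.9780, and so on.
Summing a geometric series: total = 2.81·[0.8390·(1 − 0.8390^6) / (1 − 0.8390)] ≈ 9.5358 billion.

K9.536 billion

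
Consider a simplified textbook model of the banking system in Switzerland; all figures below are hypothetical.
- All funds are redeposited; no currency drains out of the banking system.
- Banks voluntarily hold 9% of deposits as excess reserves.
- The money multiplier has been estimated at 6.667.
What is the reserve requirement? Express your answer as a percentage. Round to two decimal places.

6.00%

Using m = 6.667. Since m = (1 + c)/(c + rr + e), the denominator satisfies c + rr + e = (1 + c)/m = (1 + 0) / 6.667 ≈ 0.149993.
With c = 0 and e = 0.09, the reserve requirement is 0.149993 − 0 − 0.09 = 0.059993.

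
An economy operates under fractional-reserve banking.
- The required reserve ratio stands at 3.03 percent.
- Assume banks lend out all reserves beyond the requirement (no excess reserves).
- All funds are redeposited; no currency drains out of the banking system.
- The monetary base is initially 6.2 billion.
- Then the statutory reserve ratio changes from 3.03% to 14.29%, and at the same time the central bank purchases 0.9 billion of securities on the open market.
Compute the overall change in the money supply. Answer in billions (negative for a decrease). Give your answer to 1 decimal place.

Before: m₁ = 1 / (0.0303) ≈ 33.0033, MB₁ = 6.2, so M₁ = 33.0033 × 6.2 ≈ 204.6205 billion.
After: m₂ = 1 / (0.1429) ≈ 6.9979, MB₂ = 6.2 + 0.9 = 7.1, so M₂ = 6.9979 × 7.1 ≈ 49.6851 billion.
ΔM = M₂ − M₁ = 49.6851 − 204.6205 = -154.9354 billion.

-154.9 billion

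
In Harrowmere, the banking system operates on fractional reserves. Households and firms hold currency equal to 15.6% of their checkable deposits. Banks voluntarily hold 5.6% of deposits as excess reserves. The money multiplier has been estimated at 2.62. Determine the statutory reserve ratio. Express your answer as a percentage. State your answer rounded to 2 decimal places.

22.92%

Using m = 2.62. Since m = (1 + c)/(c + rr + e), the denominator satisfies c + rr + e = (1 + c)/m = (1 + 0.156) / 2.62 ≈ 0.441221.
With c = 0.156 and e = 0.056, the statutory reserve ratio is 0.441221 − 0.156 − 0.056 = 0.229221.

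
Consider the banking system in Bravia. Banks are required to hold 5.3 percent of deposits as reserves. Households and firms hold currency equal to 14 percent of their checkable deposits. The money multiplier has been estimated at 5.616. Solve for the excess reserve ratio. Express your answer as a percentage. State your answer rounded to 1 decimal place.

Using m = 5.616. Since m = (1 + c)/(c + rr + e), the denominator satisfies c + rr + e = (1 + c)/m = (1 + 0.14) / 5.616 ≈ 0.202991.
With c = 0.14 and rr = 0.053, the excess reserve ratio is 0.202991 − 0.14 − 0.053 = 0.009991.

1.0%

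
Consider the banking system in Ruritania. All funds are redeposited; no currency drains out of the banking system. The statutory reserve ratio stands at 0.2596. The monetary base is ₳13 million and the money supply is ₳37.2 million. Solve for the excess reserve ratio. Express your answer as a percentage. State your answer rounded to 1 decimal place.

9.0%

Using m = M/MB = 37.2/13 ≈ 2.861538. Since m = (1 + c)/(c + rr + e), the denominator satisfies c + rr + e = (1 + c)/m = (1 + 0) / 2.861538 ≈ 0.349462.
With c = 0 and rr = 0.2596, the excess reserve ratio is 0.349462 − 0 − 0.2596 = 0.089862.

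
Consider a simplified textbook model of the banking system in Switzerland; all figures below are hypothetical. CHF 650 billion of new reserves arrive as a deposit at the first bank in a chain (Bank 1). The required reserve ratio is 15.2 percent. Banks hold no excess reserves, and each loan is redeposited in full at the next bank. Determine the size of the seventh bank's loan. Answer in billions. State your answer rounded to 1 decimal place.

Each bank lends a fraction (1 − rr) = 0.8480 of the deposit it receives, so Bank 7 receives 650·0.8480^6 and lends 650·0.8480^7 ≈ 204.9672 billion.

CHF 205.0 billion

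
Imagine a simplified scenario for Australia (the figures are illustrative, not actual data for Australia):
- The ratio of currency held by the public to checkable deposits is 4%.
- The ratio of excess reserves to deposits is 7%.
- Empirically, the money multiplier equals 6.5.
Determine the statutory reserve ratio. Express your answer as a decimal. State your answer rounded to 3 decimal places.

0.050

Using m = 6.5. Since m = (1 + c)/(c + rr + e), the denominator satisfies c + rr + e = (1 + c)/m = (1 + 0.04) / 6.5 = 0.160000.
With c = 0.04 and e = 0.07, the statutory reserve ratio is 0.160000 − 0.04 − 0.07 = 0.05.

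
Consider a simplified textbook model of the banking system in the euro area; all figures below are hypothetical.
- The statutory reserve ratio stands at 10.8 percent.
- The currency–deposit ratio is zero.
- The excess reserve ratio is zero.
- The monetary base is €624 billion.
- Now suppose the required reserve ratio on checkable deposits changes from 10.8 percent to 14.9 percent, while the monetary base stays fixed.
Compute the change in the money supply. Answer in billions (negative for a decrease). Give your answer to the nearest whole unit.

-1590 billion

Initially m₁ = 1 / (0.108) ≈ 9.2593, so M₁ = 9.2593 × 624 = 5777.8032 billion.
After the change m₂ = 1 / (0.149) ≈ 6.7114, so M₂ = 6.7114 × 624 = 4187.9136 billion.
ΔM = M₂ − M₁ = 4187.9136 − 5777.8032 = -1589.8896 billion.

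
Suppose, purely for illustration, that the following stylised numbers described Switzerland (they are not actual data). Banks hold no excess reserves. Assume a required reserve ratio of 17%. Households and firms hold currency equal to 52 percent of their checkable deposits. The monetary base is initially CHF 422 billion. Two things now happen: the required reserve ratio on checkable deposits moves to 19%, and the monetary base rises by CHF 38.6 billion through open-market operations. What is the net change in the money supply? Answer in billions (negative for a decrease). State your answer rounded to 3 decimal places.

Before: m₁ = (1 + 0.52) / (0.17 + 0.52) ≈ 2.2028986, MB₁ = 422, so M₁ = 2.2028986 × 422 ≈ 929.6232 billion.
After: m₂ = (1 + 0.52) / (0.19 + 0.52) ≈ 2.1408451, MB₂ = 422 + 38.6 = 460.6, so M₂ = 2.1408451 × 460.6 ≈ 986.0733 billion.
ΔM = M₂ − M₁ = 986.0733 − 929.6232 = 56.4501 billion.

CHF 56.450 billion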